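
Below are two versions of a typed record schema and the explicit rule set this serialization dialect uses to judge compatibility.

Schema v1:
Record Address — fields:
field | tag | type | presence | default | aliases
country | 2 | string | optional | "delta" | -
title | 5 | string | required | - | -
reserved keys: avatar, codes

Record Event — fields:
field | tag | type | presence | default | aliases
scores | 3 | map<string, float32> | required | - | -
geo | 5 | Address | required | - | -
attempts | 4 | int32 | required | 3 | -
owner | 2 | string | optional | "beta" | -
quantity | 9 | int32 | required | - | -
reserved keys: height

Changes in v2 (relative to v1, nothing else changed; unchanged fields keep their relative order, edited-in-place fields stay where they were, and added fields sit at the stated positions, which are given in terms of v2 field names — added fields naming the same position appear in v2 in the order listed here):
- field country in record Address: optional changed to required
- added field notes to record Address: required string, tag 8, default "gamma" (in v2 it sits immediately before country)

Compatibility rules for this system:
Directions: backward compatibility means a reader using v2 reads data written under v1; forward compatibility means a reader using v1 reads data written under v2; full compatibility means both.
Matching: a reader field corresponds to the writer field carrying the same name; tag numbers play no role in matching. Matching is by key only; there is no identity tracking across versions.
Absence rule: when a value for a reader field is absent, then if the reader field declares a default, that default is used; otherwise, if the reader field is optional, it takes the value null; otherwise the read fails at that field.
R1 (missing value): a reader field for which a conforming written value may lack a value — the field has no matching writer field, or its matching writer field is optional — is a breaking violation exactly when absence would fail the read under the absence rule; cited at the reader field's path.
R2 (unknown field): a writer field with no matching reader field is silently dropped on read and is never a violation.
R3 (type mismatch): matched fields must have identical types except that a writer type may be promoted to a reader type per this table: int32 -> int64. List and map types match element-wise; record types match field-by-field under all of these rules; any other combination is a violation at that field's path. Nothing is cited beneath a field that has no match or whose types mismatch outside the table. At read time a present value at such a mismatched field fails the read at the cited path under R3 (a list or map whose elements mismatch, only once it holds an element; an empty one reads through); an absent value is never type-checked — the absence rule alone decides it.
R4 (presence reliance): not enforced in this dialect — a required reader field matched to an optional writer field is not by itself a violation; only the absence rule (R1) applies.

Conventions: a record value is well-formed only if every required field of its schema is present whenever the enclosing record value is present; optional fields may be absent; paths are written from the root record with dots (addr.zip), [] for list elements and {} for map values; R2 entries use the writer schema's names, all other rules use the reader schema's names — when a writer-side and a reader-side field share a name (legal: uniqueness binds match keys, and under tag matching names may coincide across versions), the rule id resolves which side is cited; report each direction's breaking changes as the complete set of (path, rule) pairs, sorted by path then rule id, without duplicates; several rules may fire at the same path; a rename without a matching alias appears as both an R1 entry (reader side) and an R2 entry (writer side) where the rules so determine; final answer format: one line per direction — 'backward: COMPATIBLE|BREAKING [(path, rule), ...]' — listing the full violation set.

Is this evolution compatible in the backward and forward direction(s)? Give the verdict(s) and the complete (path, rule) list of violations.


the writer's type comes first in each Event pair
checking backward for Event: reader v2 against writer v1:
  scores: map<string, float32> -> map<string, float32>, writer required; from scores
  geo: Address -> Address, writer required; from geo
  attempts: int32 -> int32, writer required; from attempts
  owner: string -> string, writer optional; from owner
  quantity: int32 -> int32, writer required; from quantity
  geo.notes: no writer match
  geo.country: string -> string, writer optional; from geo.country
  geo.title: string -> string, writer required; from geo.title
  => backward: COMPATIBLE
checking forward for Event: reader v1 against writer v2:
  scores: map<string, float32> -> map<string, float32>, writer required; from scores
  geo: Address -> Address, writer required; from geo
  attempts: int32 -> int32, writer required; from attempts
  owner: string -> string, writer optional; from owner
  quantity: int32 -> int32, writer required; from quantity
  geo.country: string -> string, writer required; from geo.country
  geo.title: string -> string, writer required; from geo.title
  leftover writer field: geo.notes
  => forward: COMPATIBLE

backward: COMPATIBLE []; forward: COMPATIBLE []


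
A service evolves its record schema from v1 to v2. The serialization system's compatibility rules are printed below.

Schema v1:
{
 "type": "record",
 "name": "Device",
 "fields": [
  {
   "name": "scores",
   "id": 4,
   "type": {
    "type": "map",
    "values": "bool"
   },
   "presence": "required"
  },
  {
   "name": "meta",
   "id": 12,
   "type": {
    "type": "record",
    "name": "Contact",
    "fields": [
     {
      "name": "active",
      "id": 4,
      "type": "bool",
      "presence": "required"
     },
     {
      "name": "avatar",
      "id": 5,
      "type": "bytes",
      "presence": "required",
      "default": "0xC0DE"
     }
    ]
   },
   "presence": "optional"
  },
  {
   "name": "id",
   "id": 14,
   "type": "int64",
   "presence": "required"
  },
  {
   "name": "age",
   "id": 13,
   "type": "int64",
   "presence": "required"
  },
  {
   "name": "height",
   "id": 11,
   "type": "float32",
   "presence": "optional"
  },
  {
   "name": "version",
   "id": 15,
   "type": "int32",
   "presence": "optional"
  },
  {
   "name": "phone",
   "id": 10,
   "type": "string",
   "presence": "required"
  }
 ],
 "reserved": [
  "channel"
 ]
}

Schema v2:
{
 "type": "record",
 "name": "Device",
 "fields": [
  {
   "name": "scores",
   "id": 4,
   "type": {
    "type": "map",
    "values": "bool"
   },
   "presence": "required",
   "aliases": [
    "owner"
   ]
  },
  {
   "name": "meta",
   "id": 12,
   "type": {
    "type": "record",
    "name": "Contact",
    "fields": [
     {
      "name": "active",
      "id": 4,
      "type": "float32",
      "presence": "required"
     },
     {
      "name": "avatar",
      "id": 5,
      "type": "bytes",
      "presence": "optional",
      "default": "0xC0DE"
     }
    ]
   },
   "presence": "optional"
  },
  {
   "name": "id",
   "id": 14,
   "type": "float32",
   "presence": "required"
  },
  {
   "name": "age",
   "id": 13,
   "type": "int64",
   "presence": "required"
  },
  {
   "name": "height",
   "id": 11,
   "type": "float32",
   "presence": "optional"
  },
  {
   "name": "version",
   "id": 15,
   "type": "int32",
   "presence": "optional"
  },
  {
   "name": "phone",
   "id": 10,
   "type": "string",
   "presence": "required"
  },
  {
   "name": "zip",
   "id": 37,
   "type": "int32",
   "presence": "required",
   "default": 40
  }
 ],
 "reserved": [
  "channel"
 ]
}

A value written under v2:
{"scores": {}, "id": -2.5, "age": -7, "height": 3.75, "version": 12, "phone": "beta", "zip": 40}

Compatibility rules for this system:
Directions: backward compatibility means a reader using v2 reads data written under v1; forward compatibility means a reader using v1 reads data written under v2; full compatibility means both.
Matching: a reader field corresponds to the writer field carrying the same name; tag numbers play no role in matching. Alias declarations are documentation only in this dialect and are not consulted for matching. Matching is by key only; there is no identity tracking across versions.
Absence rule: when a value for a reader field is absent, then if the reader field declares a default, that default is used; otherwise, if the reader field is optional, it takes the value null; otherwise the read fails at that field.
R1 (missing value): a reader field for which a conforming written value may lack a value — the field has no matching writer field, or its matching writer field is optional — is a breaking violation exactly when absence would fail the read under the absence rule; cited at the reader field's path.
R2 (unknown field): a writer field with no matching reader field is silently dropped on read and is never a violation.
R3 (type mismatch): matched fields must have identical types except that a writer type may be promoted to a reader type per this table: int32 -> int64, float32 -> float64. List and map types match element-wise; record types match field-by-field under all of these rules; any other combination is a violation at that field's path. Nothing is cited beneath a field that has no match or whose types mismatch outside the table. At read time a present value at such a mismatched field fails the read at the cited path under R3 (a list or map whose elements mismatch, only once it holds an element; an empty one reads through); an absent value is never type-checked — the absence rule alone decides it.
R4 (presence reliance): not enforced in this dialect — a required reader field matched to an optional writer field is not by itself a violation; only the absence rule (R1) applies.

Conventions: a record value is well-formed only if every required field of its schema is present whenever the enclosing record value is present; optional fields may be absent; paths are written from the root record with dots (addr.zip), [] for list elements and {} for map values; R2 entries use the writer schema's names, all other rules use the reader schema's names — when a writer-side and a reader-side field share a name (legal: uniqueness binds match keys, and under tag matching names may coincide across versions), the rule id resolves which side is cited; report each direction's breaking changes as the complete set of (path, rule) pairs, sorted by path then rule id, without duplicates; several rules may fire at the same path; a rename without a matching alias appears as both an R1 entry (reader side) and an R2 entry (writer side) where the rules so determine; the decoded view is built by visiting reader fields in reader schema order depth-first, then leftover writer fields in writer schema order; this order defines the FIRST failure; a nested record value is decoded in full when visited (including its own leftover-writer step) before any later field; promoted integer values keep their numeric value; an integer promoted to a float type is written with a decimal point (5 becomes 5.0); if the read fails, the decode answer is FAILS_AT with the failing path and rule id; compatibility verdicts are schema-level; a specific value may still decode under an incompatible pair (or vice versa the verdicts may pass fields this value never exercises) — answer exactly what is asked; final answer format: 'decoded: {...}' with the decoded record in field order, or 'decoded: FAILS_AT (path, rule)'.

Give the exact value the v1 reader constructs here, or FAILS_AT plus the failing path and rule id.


decoded: FAILS_AT (id, R3)

in Device below, arrows point writer -> reader
migrating the Device value to v1:
  scores := {}
  meta := null (not supplied -> null)
  read fails at id under R3
  => FAILS_AT (id, R3)
checking off the Device differences that do not matter here:
  added field zip to record Device: required int32, tag 37, default 40 (in v2 it sits last) -> no rule fires on it and the decoded Device view is identical with or without it
  field active in record Contact: type bool changed to float32 -> matters for Device compatibility verdicts, not for this value's decode
  field avatar in record Contact: required changed to optional -> no rule fires on it and the decoded Device view is identical with or without it


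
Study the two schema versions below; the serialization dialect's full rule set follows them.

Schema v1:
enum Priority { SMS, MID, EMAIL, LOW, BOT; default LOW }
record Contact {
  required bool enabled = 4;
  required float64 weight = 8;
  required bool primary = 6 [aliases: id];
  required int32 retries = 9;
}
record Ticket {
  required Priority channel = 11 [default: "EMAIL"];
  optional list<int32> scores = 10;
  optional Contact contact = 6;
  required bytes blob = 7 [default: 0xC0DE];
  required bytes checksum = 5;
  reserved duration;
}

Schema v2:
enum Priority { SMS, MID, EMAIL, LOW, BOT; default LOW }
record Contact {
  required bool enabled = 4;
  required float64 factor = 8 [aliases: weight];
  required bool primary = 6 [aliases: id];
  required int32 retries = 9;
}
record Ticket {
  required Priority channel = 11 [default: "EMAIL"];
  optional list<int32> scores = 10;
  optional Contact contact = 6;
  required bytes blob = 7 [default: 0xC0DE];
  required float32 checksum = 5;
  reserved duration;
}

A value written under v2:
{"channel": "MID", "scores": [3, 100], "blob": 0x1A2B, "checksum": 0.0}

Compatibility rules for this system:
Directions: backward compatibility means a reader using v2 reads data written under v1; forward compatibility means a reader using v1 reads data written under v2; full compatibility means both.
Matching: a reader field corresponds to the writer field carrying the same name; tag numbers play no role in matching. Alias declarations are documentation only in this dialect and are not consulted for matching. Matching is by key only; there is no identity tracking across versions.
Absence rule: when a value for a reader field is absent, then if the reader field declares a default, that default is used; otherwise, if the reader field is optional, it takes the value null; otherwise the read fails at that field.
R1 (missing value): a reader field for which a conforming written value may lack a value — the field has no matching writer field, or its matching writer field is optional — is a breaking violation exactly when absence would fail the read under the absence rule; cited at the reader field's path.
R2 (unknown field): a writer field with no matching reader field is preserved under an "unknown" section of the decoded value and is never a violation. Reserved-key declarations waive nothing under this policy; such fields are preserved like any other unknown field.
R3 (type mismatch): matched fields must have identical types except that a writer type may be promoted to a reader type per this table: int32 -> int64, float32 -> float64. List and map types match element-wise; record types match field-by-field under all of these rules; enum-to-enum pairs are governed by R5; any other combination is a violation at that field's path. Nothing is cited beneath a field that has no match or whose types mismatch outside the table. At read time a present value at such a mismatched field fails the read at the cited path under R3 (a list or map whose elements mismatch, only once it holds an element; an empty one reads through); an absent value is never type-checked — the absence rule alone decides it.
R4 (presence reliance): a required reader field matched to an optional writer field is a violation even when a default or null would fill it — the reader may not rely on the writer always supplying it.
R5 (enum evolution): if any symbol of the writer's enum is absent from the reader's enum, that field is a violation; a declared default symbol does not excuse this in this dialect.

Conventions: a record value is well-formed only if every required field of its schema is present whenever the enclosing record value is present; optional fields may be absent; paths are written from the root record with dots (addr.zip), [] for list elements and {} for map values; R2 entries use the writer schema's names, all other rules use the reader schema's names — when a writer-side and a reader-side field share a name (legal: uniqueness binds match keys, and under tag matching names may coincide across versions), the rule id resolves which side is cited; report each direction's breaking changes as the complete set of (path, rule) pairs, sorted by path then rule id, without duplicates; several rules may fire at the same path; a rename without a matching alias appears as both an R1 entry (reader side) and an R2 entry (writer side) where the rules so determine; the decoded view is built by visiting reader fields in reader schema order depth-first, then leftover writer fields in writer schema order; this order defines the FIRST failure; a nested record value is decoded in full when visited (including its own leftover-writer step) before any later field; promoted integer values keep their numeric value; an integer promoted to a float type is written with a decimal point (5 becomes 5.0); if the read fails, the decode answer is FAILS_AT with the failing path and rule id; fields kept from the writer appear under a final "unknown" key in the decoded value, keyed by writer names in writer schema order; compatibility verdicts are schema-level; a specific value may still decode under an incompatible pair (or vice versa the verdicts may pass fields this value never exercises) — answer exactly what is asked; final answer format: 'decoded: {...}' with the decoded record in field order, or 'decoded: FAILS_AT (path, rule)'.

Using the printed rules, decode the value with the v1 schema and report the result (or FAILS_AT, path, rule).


decoded: FAILS_AT (checksum, R3)

in Ticket below, arrows point writer -> reader
decode (reader v1):
  channel := "MID"
  scores := [3, 100]
  contact := null (not supplied -> null)
  blob := 0x1A2B
  read fails at checksum under R3
  => FAILS_AT (checksum, R3)
ruling out the remaining Ticket differences:
  renamed field weight to factor in record Contact (alias weight declared on the renamed field) -> matters for Ticket compatibility verdicts, not for this value's decode


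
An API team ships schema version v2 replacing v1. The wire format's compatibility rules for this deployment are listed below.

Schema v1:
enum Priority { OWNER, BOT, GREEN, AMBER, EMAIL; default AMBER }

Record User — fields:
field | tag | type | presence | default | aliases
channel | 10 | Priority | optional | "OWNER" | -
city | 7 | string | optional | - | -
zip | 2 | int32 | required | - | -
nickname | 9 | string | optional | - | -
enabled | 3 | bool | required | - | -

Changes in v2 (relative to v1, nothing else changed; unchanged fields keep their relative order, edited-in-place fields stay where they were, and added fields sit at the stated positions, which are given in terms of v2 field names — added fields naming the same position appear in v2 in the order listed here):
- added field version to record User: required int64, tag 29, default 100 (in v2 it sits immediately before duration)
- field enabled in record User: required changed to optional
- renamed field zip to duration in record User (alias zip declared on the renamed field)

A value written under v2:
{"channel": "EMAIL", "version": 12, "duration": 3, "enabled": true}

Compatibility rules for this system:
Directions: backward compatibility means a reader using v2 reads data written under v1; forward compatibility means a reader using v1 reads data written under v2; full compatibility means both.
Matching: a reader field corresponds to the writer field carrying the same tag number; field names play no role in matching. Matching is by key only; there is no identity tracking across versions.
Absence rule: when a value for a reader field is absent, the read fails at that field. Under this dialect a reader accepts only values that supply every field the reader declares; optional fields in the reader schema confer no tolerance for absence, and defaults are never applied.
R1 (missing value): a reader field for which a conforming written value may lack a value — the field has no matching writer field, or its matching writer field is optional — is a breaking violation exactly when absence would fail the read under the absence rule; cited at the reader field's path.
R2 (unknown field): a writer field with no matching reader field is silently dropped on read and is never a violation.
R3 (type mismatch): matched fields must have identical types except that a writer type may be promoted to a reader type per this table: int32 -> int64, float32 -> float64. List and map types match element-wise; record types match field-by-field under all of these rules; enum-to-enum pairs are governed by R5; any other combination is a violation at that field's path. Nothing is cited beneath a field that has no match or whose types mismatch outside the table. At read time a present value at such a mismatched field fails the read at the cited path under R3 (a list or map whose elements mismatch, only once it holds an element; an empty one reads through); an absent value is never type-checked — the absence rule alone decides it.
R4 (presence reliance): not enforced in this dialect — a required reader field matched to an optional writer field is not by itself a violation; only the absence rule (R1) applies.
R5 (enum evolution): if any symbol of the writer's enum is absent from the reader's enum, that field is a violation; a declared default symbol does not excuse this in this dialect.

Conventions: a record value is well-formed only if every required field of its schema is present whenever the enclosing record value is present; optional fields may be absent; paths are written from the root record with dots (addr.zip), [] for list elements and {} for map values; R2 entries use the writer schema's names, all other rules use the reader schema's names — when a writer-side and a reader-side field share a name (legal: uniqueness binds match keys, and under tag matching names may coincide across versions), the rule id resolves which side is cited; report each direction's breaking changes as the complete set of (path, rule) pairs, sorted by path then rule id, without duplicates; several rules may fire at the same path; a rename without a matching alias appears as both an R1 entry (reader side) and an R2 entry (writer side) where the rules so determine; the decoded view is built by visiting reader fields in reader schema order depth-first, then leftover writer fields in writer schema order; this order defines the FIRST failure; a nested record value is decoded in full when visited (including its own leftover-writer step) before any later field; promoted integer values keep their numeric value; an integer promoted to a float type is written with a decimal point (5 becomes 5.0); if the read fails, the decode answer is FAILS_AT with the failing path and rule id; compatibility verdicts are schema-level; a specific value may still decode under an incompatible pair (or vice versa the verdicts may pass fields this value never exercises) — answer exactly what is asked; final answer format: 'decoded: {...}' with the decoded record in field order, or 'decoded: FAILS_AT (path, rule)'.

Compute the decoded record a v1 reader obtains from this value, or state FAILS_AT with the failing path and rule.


decoded: FAILS_AT (city, R1)

in User below, arrows point writer -> reader
decoding the User value with the v1 reader:
  channel := "EMAIL"
  read fails at city under R1 (no fill)
  => FAILS_AT (city, R1)
remaining User differences; none change what is asked:
  added field version to record User: required int64, tag 29, default 100 (in v2 it sits immediately before duration) -> schema-level compatibility only; this User value's decode is unchanged
  field enabled in record User: required changed to optional -> schema-level compatibility only; this User value's decode is unchanged
  renamed field zip to duration in record User (alias zip declared on the renamed field) -> fires no rule on User under this dialect and leaves the result unchanged


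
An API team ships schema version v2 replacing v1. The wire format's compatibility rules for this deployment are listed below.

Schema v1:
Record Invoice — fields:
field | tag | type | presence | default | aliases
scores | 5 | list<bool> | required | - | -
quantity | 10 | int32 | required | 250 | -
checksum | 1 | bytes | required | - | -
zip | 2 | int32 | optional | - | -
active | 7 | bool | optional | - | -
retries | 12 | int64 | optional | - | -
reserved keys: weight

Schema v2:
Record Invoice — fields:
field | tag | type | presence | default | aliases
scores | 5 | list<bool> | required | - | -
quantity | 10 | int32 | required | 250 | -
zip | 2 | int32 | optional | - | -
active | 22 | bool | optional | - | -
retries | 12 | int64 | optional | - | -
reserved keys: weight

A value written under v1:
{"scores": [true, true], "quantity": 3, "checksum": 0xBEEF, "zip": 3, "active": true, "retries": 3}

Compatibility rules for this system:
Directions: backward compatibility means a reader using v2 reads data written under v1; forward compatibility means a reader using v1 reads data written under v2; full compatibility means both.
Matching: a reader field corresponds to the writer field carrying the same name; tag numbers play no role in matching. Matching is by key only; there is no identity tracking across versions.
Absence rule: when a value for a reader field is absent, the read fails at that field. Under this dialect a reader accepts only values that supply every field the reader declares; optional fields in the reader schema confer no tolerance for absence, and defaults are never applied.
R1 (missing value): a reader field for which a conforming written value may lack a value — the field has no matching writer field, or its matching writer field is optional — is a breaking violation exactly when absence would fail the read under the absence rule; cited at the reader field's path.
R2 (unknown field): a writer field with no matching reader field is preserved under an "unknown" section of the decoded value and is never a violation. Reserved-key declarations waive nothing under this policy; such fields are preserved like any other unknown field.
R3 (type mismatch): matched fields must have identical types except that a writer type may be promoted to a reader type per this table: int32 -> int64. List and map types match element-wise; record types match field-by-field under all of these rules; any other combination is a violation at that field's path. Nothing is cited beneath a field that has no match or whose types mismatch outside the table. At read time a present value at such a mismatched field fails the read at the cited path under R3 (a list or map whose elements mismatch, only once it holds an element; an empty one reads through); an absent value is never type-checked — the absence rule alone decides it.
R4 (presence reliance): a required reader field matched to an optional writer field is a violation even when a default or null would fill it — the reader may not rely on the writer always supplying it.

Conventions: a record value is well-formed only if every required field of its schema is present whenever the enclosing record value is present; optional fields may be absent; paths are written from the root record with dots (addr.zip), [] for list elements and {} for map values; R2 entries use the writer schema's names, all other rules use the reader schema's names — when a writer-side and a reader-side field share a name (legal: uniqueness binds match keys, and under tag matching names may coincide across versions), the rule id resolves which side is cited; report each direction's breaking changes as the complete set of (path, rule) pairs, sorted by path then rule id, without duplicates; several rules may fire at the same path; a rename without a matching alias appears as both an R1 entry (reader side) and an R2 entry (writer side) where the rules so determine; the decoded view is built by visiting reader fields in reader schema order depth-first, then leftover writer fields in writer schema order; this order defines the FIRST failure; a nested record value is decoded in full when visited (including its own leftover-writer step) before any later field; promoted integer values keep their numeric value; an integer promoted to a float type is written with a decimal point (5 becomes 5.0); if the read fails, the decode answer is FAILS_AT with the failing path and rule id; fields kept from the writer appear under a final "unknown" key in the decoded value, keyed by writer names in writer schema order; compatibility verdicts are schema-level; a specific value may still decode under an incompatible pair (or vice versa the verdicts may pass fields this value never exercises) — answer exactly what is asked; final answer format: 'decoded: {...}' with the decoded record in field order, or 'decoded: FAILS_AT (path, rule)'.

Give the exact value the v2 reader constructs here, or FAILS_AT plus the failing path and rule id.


arrows below run writer -> reader for Invoice
decode walk for Invoice under reader schema v2:
  scores := [true, true]
  quantity := 3
  zip := 3
  active := true
  retries := 3
  writer checksum: kept under "unknown"
  => decoded: {"scores": [true, true], "quantity": 3, "zip": 3, "active": true, "retries": 3, "unknown": {"checksum": 0xBEEF}}
ruling out the remaining Invoice differences:
  field active in record Invoice: tag 7 changed to 22 -> inert under this dialect — no rule fires on Invoice and the result does not move

decoded: {"scores": [true, true], "quantity": 3, "zip": 3, "active": true, "retries": 3, "unknown": {"checksum": 0xBEEF}}


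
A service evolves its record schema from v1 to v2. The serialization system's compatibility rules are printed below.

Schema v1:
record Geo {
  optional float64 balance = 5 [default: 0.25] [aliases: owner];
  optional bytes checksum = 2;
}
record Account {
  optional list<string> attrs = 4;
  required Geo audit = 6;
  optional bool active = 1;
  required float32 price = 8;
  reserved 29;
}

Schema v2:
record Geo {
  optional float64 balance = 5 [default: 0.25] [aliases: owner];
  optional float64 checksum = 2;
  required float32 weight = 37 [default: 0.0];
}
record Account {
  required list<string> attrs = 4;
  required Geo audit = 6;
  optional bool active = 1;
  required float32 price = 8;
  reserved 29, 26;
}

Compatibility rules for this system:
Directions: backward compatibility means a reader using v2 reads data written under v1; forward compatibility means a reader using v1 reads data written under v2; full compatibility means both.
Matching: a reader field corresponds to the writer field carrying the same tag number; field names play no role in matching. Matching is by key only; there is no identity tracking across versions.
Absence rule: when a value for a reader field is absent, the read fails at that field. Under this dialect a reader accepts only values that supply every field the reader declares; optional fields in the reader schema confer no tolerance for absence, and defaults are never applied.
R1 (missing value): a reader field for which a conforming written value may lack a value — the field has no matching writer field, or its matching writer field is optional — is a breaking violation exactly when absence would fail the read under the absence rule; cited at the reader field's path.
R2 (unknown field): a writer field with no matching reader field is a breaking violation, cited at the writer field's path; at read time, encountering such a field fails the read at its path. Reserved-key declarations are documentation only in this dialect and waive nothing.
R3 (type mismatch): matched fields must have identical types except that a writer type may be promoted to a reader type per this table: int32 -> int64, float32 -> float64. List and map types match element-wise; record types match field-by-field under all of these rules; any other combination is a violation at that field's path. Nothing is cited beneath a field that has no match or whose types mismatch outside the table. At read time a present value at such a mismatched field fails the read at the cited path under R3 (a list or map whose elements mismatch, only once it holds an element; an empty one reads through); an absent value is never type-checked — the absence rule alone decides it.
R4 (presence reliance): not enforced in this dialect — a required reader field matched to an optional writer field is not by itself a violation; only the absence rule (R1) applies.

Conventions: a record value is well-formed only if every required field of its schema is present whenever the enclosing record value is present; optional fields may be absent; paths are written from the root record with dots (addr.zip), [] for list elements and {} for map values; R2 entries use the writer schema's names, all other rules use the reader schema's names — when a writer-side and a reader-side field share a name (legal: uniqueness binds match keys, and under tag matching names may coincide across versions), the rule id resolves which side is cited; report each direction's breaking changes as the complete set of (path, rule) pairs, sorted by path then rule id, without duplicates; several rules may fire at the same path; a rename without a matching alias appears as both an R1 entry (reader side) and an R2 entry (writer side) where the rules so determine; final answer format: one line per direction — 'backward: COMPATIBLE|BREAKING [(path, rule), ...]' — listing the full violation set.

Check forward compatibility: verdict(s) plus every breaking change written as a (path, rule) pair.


forward: BREAKING [(active, R1), (audit.balance, R1), (audit.checksum, R1), (audit.checksum, R3), (audit.weight, R2)]

in Account below, arrows point writer -> reader
forward analysis of Account with v1 as reader and v2 as writer:
  attrs: paired with writer attrs (list<string> -> list<string>; writer required)
  audit: paired with writer audit (Geo -> Geo; writer required)
  active: paired with writer active (bool -> bool; writer optional)
  price: paired with writer price (float32 -> float32; writer required)
  audit.balance: paired with writer audit.balance (float64 -> float64; writer optional)
  audit.checksum: paired with writer audit.checksum (float64 -> bytes; writer optional)
  leftover writer field: audit.weight
  breaking: (active, R1)
  breaking: (audit.balance, R1)
  breaking: (audit.checksum, R1)
  breaking: (audit.checksum, R3)
  breaking: (audit.weight, R2)
  forward on Account therefore BREAKING (5)


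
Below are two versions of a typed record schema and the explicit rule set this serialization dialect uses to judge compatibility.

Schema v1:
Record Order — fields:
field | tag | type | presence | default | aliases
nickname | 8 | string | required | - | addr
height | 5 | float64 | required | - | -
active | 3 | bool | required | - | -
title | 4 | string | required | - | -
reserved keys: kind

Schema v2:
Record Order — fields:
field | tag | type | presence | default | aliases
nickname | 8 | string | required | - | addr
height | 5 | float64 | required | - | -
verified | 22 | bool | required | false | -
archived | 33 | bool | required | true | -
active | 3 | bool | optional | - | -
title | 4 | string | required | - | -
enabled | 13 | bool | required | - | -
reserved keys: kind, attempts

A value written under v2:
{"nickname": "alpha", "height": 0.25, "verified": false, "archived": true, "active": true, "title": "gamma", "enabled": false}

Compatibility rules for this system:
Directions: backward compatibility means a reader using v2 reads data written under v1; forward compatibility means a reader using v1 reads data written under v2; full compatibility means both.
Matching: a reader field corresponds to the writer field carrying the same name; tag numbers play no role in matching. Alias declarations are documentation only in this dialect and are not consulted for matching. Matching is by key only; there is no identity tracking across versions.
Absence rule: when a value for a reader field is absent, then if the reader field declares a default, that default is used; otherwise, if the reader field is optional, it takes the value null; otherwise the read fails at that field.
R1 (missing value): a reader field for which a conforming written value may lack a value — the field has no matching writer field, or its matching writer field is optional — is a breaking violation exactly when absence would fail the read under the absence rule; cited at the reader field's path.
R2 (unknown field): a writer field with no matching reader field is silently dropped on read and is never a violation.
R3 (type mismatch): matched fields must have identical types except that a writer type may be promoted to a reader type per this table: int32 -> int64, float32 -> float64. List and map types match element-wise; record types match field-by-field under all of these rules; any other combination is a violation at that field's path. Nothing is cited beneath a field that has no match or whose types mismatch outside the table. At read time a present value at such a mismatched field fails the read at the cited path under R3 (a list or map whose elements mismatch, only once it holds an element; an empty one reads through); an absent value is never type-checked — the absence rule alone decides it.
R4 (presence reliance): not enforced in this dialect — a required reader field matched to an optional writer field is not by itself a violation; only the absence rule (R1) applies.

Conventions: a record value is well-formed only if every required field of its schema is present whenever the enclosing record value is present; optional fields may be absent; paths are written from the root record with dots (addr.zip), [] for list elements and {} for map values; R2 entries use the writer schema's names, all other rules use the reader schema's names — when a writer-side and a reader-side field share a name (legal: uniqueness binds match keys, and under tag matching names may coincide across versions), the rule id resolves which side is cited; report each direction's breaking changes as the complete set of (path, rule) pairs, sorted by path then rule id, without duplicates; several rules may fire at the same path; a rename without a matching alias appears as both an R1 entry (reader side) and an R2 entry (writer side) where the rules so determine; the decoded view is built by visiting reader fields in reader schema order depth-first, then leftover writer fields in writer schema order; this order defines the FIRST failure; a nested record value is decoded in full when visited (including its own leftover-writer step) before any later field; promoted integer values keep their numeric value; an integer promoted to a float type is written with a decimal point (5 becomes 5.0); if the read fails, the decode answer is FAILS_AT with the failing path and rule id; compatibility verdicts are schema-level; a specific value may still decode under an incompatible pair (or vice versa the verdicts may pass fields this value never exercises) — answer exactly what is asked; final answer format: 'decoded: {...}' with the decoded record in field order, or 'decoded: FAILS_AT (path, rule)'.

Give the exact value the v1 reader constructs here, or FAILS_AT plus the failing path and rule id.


the writer's type comes first in each Order pair
decoding the Order value with the v1 reader:
  nickname := "alpha"
  height := 0.25
  active := true
  title := "gamma"
  writer verified: unmatched, discarded
  writer archived: unmatched, discarded
  writer enabled: unmatched, discarded
  => decoded: {"nickname": "alpha", "height": 0.25, "active": true, "title": "gamma"}
remaining Order differences; none change what is asked:
  added field enabled to record Order: required bool, tag 13 (in v2 it sits last) -> changes Order's schema-level verdicts only — the decode of this value is the same
  added field verified to record Order: required bool, tag 22, default false (in v2 it sits immediately before active) -> triggers nothing under the printed rules; the Order answer is the same either way
  added field archived to record Order: required bool, tag 33, default true (in v2 it sits immediately before active) -> triggers nothing under the printed rules; the Order answer is the same either way
  field active in record Order: required changed to optional -> changes Order's schema-level verdicts only — the decode of this value is the same

decoded: {"nickname": "alpha", "height": 0.25, "active": true, "title": "gamma"}
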